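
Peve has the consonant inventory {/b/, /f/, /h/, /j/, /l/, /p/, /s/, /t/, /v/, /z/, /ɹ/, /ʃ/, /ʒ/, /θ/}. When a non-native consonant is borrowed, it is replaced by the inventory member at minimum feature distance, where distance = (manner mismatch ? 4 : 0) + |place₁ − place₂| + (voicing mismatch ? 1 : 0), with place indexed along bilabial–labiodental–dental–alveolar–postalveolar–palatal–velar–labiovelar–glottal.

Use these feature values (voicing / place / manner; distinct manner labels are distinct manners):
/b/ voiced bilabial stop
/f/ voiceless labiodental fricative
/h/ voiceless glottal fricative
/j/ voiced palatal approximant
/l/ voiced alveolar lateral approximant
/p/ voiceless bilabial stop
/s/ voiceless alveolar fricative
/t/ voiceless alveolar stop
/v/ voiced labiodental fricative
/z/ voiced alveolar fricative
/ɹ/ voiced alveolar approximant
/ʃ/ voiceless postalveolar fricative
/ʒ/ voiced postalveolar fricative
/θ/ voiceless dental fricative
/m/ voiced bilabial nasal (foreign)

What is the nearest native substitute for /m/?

b

/b/ is closest: manner differs (nasal→stop, +4), place distance 0 (bilabial→bilabial), same voicing; total 4. Next closest is /p/ at distance 5.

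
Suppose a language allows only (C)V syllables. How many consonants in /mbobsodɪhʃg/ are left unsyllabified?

5

Under (C)V, the unsyllabifiable consonants are /m/, /b/, /h/, /ʃ/, /g/ (no codas are permitted; onsets are limited to one consonant).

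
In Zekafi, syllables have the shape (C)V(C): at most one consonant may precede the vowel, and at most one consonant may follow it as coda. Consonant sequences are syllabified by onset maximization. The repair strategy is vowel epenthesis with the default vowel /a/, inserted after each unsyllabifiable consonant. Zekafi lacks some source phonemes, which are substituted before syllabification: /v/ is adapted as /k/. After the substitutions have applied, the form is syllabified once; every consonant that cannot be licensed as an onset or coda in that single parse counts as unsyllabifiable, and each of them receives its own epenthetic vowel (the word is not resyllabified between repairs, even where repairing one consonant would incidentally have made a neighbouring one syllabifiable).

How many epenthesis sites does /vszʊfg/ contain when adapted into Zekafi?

3

After substitution the input is /kszʊfg/.
The unsyllabifiable consonants are /k/, /s/, /g/; each receives one epenthetic vowel.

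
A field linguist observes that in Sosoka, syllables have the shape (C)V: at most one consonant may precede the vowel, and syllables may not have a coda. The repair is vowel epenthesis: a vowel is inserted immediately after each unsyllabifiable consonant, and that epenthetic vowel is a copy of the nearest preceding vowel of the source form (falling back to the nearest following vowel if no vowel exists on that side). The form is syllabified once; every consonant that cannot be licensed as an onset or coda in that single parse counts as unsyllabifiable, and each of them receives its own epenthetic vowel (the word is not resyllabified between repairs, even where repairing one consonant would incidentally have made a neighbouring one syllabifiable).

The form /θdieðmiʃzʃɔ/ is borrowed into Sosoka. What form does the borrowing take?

The consonants /θ/, /ð/, /ʃ/, /z/ cannot be parsed into a legal (C)V syllable (no codas are permitted; onsets are limited to one consonant).
Epenthesis after each stranded consonant: /θ/ → /θi/, /ð/ → /ðe/, /ʃ/ → /ʃi/, /z/ → /zi/.

θidieðemiʃiziʃɔ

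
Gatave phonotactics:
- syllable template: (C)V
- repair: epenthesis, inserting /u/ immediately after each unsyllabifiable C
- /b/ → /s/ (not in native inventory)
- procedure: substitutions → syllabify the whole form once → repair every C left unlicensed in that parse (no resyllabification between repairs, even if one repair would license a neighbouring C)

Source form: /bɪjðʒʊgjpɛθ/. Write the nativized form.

Substitution: /b/ → /s/, giving /sɪjðʒʊgjpɛθ/.
Syllabifying with onset maximization leaves /j/, /ð/, /g/, /j/, /θ/ stranded (no codas are permitted; onsets are limited to one consonant).
Inserting the epenthetic vowel yields /j/ → /ju/, /ð/ → /ðu/, /g/ → /gu/, /j/ → /ju/, /θ/ → /θu/.

sɪjuðuʒʊgujupɛθu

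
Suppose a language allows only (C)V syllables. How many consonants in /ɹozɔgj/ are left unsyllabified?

2

Syllabifying with onset maximization leaves /g/, /j/ stranded (no codas are permitted; onsets are limited to one consonant).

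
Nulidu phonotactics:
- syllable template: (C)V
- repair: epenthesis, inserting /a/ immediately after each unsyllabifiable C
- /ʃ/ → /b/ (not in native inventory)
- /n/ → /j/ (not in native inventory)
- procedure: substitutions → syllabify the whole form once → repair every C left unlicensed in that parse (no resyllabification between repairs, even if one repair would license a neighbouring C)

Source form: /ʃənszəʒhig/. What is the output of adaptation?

Substitution: /ʃ/ → /b/, /n/ → /j/, giving /bəjszəʒhig/.
The consonants /j/, /s/, /ʒ/, /g/ cannot be parsed into a legal (C)V syllable (no codas are permitted; onsets are limited to one consonant).
Inserting the epenthetic vowel yields /j/ → /ja/, /s/ → /sa/, /ʒ/ → /ʒa/, /g/ → /ga/.

bəjasazəʒahiga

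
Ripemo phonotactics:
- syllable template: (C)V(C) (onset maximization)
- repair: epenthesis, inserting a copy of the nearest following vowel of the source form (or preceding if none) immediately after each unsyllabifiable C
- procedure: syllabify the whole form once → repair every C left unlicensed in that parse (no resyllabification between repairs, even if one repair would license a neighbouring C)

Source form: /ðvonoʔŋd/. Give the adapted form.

The consonants /ð/, /ŋ/, /d/ cannot be parsed into a legal (C)V(C) syllable (at most one coda consonant is licensed; onsets are limited to one consonant).
Inserting the epenthetic vowel yields /ð/ → /ðo/, /ŋ/ → /ŋo/, /d/ → /do/.

ðovonoʔŋodo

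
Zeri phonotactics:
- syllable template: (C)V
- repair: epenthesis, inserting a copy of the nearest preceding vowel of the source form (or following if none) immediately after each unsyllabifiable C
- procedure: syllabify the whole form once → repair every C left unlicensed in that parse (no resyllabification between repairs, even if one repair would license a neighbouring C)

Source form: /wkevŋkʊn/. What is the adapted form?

wekeveŋekʊnʊ

Under (C)V, the unsyllabifiable consonants are /w/, /v/, /ŋ/, /n/ (no codas are permitted; onsets are limited to one consonant).
Each unlicensed consonant becomes the onset of a new syllable: /w/ → /we/, /v/ → /ve/, /ŋ/ → /ŋe/, /n/ → /nʊ/.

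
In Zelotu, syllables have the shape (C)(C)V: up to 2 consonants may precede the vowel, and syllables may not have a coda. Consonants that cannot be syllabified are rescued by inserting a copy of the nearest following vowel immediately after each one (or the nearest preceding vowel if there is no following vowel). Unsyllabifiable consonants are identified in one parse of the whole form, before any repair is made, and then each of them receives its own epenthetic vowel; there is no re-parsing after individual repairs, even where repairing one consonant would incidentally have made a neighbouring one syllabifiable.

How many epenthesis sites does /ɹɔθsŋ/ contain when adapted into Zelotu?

The unsyllabifiable consonants are /θ/, /s/, /ŋ/; each receives one epenthetic vowel.

3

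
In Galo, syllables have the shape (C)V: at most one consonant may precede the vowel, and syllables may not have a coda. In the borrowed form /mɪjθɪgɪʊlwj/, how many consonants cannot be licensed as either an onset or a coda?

Under (C)V, the unsyllabifiable consonants are /j/, /l/, /w/, /j/ (no codas are permitted; onsets are limited to one consonant).

4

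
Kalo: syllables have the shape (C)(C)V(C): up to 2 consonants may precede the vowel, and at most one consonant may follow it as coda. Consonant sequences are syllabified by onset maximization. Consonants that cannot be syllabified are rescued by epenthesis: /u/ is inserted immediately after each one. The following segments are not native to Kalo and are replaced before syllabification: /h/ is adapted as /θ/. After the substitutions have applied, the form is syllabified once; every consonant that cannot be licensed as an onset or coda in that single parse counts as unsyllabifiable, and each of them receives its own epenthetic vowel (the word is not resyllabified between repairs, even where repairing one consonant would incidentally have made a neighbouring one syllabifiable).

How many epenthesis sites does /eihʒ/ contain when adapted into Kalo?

1

After substitution the input is /eiθʒ/.
The unsyllabifiable consonants are /ʒ/; each receives one epenthetic vowel.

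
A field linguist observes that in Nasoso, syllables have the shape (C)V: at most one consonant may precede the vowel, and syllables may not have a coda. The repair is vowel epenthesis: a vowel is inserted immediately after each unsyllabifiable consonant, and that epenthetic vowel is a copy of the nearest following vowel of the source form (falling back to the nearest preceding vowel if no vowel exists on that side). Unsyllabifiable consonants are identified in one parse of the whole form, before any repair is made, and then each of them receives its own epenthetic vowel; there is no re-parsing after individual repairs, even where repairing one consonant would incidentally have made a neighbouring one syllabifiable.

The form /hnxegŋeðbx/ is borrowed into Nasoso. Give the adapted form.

henexegeŋeðebexe

The consonants /h/, /n/, /g/, /ð/, /b/, /x/ cannot be parsed into a legal (C)V syllable (no codas are permitted; onsets are limited to one consonant).
Inserting the epenthetic vowel yields /h/ → /he/, /n/ → /ne/, /g/ → /ge/, /ð/ → /ðe/, /b/ → /be/, /x/ → /xe/.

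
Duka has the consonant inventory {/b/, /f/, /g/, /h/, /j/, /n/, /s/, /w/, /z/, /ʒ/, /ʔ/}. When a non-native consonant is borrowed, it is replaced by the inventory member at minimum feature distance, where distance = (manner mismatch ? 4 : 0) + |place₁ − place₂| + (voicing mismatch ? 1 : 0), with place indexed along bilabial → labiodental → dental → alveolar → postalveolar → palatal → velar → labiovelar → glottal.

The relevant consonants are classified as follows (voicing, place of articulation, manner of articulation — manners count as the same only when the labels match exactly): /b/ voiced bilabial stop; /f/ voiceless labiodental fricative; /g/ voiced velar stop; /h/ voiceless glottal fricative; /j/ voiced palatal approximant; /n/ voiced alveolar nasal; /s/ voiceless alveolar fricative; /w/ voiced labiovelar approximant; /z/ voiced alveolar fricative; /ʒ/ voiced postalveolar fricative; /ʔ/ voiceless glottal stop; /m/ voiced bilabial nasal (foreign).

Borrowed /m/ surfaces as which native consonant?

n

/n/ is closest: same manner (nasal), place distance 3 (bilabial→alveolar), same voicing; total 3. Next closest is /b/ at distance 4.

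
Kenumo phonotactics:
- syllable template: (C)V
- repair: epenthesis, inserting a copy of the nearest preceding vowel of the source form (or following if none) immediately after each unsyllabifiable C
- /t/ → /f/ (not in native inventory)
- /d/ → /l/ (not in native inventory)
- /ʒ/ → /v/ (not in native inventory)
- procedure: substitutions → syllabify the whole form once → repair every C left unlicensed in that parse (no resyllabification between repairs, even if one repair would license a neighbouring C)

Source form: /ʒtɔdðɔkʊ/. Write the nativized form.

vɔfɔlɔðɔkʊ

Substitution: /ʒ/ → /v/, /t/ → /f/, /d/ → /l/, giving /vfɔlðɔkʊ/.
Under (C)V, the unsyllabifiable consonants are /v/, /l/ (no codas are permitted; onsets are limited to one consonant).
Each unlicensed consonant becomes the onset of a new syllable: /v/ → /vɔ/, /l/ → /lɔ/.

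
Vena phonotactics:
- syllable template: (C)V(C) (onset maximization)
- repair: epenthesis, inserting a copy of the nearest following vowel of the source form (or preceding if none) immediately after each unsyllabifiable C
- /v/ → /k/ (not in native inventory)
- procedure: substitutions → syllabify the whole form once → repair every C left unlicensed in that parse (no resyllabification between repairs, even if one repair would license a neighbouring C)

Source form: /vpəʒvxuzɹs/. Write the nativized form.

Substitution: /v/ → /k/, giving /kpəʒkxuzɹs/.
Syllabifying with onset maximization leaves /k/, /k/, /ɹ/, /s/ stranded (at most one coda consonant is licensed; onsets are limited to one consonant).
Epenthesis after each stranded consonant: /k/ → /kə/, /k/ → /ku/, /ɹ/ → /ɹu/, /s/ → /su/.

kəpəʒkuxuzɹusu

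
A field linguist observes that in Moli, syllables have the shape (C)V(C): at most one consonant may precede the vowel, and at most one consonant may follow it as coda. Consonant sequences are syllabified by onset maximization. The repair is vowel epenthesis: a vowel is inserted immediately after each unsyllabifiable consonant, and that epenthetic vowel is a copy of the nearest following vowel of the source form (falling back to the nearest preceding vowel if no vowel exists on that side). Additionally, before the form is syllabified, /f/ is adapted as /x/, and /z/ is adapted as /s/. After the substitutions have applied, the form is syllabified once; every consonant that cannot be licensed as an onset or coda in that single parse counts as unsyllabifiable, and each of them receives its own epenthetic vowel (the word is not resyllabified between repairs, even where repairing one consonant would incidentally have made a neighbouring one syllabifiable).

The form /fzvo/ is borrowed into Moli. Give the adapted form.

Substitution: /f/ → /x/, /z/ → /s/, giving /xsvo/.
Under (C)V(C), the unsyllabifiable consonants are /x/, /s/ (at most one coda consonant is licensed; onsets are limited to one consonant).
Epenthesis after each stranded consonant: /x/ → /xo/, /s/ → /so/.

xosovo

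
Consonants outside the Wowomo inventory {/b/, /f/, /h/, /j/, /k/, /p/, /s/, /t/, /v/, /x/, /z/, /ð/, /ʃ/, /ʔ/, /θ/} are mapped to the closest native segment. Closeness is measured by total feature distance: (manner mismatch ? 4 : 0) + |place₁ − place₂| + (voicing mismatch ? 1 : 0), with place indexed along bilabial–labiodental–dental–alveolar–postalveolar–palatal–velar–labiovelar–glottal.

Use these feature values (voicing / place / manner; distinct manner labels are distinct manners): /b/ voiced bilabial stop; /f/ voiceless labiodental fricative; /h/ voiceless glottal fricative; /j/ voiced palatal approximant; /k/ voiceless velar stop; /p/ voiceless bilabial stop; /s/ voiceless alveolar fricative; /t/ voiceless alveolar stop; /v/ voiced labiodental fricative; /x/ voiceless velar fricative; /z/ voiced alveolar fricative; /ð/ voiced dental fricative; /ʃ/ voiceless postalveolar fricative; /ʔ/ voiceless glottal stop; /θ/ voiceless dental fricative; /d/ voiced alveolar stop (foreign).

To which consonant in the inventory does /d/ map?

/t/ is closest: same manner (stop), place distance 0 (alveolar→alveolar), voicing differs (+1); total 1. Next closest is /b/ at distance 3.

t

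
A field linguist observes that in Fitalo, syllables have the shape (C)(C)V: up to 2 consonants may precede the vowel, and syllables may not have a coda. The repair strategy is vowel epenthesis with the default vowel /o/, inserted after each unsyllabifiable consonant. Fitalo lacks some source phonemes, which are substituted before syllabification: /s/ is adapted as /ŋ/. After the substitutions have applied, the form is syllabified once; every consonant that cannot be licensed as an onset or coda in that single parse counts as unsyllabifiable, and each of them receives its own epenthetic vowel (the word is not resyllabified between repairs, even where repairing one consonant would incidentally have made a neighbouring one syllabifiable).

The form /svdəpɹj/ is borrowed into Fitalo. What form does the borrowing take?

Substitution: /s/ → /ŋ/, giving /ŋvdəpɹj/.
Under (C)(C)V, the unsyllabifiable consonants are /ŋ/, /p/, /ɹ/, /j/ (no codas are permitted; onsets may contain at most 2 consonants).
Each unlicensed consonant becomes the onset of a new syllable: /ŋ/ → /ŋo/, /p/ → /po/, /ɹ/ → /ɹo/, /j/ → /jo/.

ŋovdəpoɹojo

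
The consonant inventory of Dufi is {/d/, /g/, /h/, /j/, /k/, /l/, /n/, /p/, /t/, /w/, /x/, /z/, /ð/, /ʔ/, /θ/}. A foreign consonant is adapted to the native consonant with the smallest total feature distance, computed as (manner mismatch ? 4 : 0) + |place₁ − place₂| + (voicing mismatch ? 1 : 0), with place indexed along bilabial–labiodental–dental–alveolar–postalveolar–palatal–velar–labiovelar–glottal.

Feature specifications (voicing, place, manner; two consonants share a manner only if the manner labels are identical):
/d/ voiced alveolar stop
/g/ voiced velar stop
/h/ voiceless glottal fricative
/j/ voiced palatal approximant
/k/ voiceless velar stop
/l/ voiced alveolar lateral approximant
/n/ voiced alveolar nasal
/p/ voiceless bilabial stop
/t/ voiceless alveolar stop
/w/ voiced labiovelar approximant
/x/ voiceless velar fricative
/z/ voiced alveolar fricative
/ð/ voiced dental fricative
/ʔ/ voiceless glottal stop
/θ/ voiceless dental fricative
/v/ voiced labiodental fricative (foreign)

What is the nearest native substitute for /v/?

/ð/ is closest: same manner (fricative), place distance 1 (labiodental→dental), same voicing; total 1. Next closest is /z/ at distance 2.

ð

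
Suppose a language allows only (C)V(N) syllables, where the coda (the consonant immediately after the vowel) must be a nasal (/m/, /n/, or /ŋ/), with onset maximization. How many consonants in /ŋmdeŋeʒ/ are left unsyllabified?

3

The consonants /ŋ/, /m/, /ʒ/ cannot be parsed into a legal (C)V(N) syllable (only a nasal (/m/, /n/, or /ŋ/) is licensed in coda position; onsets are limited to one consonant).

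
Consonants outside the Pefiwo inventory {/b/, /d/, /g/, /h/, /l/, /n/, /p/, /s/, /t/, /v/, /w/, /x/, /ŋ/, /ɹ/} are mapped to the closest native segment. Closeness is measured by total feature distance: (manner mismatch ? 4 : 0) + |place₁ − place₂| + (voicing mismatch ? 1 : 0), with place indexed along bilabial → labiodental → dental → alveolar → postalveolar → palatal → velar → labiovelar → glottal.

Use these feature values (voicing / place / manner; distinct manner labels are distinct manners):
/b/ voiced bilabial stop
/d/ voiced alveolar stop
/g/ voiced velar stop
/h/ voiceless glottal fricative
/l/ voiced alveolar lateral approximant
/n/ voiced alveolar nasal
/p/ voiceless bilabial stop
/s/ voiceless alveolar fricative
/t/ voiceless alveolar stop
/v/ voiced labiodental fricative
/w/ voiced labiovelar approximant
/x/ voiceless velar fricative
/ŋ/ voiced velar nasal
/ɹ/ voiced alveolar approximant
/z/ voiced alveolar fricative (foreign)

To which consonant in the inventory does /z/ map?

/s/ is closest: same manner (fricative), place distance 0 (alveolar→alveolar), voicing differs (+1); total 1. Next closest is /v/ at distance 2.

s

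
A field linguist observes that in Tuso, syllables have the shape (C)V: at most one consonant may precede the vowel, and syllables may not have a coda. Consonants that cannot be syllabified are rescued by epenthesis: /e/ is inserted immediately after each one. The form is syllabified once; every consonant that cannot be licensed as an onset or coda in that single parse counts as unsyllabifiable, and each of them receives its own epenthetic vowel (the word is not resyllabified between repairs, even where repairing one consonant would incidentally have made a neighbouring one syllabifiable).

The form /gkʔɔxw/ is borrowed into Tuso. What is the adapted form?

gekeʔɔxewe

The consonants /g/, /k/, /x/, /w/ cannot be parsed into a legal (C)V syllable (no codas are permitted; onsets are limited to one consonant).
Each unlicensed consonant becomes the onset of a new syllable: /g/ → /ge/, /k/ → /ke/, /x/ → /xe/, /w/ → /we/.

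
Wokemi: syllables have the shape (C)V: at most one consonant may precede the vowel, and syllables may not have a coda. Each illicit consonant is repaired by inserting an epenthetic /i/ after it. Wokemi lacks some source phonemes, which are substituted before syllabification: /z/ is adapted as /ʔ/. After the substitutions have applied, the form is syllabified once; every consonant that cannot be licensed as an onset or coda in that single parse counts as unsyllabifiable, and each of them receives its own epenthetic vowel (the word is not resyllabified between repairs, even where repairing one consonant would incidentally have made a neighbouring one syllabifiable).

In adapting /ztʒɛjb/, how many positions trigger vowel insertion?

4

After substitution the input is /ʔtʒɛjb/.
The unsyllabifiable consonants are /ʔ/, /t/, /j/, /b/; each receives one epenthetic vowel.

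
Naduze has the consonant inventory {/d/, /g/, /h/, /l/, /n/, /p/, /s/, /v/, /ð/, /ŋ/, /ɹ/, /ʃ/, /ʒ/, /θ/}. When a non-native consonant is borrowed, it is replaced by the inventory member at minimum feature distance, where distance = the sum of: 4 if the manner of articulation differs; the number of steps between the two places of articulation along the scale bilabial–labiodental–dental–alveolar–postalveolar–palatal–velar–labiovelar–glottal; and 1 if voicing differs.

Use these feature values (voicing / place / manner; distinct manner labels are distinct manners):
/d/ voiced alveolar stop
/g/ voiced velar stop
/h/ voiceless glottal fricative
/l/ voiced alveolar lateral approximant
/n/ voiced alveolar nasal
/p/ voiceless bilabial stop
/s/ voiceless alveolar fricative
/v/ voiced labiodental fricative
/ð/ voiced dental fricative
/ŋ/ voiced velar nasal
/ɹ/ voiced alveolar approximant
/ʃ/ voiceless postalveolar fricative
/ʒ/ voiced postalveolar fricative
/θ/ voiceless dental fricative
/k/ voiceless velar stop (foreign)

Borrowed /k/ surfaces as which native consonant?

/g/ is closest: same manner (stop), place distance 0 (velar→velar), voicing differs (+1); total 1. Next closest is /d/ at distance 4.

g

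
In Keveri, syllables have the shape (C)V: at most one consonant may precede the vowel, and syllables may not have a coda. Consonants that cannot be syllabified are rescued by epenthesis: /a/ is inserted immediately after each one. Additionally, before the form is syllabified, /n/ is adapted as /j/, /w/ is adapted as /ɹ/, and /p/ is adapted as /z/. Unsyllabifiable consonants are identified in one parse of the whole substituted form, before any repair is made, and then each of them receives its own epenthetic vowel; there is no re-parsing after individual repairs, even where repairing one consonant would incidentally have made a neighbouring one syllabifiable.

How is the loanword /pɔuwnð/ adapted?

zɔuɹajaða

Substitution: /p/ → /z/, /w/ → /ɹ/, /n/ → /j/, giving /zɔuɹjð/.
The consonants /ɹ/, /j/, /ð/ cannot be parsed into a legal (C)V syllable (no codas are permitted; onsets are limited to one consonant).
Inserting the epenthetic vowel yields /ɹ/ → /ɹa/, /j/ → /ja/, /ð/ → /ða/.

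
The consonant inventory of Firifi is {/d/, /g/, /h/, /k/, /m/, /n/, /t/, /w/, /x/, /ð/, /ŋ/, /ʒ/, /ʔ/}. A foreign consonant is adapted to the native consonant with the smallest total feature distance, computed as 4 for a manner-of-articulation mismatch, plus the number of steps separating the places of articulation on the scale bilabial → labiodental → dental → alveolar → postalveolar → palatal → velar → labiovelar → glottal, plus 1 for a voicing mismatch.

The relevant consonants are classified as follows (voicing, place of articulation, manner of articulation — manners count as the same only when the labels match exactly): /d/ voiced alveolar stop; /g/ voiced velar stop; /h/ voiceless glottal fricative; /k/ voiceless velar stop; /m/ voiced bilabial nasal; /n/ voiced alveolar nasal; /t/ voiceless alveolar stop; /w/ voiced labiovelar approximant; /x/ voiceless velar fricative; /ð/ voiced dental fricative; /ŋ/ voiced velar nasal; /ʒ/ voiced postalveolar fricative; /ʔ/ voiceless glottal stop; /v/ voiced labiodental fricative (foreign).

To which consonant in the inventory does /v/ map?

/ð/ is closest: same manner (fricative), place distance 1 (labiodental→dental), same voicing; total 1. Next closest is /ʒ/ at distance 3.

ð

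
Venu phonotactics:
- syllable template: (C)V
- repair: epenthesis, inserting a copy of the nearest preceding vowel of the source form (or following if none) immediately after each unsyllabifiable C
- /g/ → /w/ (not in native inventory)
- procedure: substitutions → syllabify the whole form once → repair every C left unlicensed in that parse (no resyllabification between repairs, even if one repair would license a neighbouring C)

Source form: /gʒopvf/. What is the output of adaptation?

woʒopovofo

Substitution: /g/ → /w/, giving /wʒopvf/.
Syllabifying with onset maximization leaves /w/, /p/, /v/, /f/ stranded (no codas are permitted; onsets are limited to one consonant).
Epenthesis after each stranded consonant: /w/ → /wo/, /p/ → /po/, /v/ → /vo/, /f/ → /fo/.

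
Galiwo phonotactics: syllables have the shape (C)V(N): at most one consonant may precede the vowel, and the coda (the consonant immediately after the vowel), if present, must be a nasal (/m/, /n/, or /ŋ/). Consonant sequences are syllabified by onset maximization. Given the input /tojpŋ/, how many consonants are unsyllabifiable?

Syllabifying with onset maximization leaves /j/, /p/, /ŋ/ stranded (only a nasal (/m/, /n/, or /ŋ/) is licensed in coda position; onsets are limited to one consonant).

3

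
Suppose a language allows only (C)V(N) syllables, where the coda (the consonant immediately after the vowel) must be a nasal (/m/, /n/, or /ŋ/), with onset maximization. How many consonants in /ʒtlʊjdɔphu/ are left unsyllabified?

4

The consonants /ʒ/, /t/, /j/, /p/ cannot be parsed into a legal (C)V(N) syllable (only a nasal (/m/, /n/, or /ŋ/) is licensed in coda position; onsets are limited to one consonant).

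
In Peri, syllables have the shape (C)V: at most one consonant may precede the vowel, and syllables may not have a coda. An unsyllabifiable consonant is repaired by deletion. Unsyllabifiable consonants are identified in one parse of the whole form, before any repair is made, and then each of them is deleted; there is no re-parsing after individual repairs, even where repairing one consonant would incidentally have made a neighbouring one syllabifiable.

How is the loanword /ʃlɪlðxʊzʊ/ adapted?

lɪxʊzʊ

The consonants /ʃ/, /l/, /ð/ cannot be parsed into a legal (C)V syllable (no codas are permitted; onsets are limited to one consonant).
Deletion applies to /ʃ/, /l/, /ð/.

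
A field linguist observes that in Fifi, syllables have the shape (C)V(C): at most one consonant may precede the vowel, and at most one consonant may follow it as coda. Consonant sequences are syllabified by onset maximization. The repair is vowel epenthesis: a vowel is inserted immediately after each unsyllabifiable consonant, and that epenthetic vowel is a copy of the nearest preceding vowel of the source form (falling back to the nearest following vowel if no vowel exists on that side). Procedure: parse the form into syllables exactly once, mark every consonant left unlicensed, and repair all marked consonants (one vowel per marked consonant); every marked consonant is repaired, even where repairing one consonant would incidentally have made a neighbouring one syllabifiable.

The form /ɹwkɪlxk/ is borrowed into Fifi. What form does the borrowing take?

ɹɪwɪkɪlxɪkɪ

Under (C)V(C), the unsyllabifiable consonants are /ɹ/, /w/, /x/, /k/ (at most one coda consonant is licensed; onsets are limited to one consonant).
Each unlicensed consonant becomes the onset of a new syllable: /ɹ/ → /ɹɪ/, /w/ → /wɪ/, /x/ → /xɪ/, /k/ → /kɪ/.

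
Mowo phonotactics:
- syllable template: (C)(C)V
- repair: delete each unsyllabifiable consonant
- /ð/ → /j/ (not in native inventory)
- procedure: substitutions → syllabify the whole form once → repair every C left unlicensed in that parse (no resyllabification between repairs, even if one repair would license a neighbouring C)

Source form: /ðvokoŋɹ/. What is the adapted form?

jvoko

Substitution: /ð/ → /j/, giving /jvokoŋɹ/.
Under (C)(C)V, the unsyllabifiable consonants are /ŋ/, /ɹ/ (no codas are permitted; onsets may contain at most 2 consonants).
Each unlicensed consonant is deleted: /ŋ/, /ɹ/.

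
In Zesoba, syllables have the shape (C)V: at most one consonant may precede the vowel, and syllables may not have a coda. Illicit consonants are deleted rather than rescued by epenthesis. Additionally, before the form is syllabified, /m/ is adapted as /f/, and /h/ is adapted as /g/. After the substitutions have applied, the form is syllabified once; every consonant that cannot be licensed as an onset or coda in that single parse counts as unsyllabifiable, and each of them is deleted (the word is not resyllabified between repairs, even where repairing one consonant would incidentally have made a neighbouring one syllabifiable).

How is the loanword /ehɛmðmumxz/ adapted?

egɛfu

Substitution: /h/ → /g/, /m/ → /f/, giving /egɛfðfufxz/.
Under (C)V, the unsyllabifiable consonants are /f/, /ð/, /f/, /x/, /z/ (no codas are permitted; onsets are limited to one consonant).
Deleting the stranded consonants removes /f/, /ð/, /f/, /x/, /z/.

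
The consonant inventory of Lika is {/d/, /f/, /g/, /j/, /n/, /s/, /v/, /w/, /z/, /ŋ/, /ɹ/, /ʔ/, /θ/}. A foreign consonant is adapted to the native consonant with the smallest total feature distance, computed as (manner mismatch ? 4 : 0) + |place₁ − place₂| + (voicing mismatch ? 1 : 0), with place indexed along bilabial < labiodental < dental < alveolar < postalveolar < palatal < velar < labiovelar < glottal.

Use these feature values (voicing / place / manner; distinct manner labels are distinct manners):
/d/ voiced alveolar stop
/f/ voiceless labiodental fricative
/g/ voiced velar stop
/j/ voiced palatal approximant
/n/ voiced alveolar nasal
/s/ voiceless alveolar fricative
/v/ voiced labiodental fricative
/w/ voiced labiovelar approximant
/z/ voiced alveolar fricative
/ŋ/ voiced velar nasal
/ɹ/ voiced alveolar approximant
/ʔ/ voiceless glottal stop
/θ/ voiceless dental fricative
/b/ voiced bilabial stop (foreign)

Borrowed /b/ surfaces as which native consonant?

/d/ is closest: same manner (stop), place distance 3 (bilabial→alveolar), same voicing; total 3. Next closest is /v/ at distance 5.

d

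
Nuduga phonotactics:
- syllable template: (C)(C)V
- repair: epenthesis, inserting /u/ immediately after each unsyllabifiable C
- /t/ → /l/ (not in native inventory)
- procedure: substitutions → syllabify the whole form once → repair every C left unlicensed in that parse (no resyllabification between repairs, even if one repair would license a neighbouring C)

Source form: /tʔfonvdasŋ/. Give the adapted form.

luʔfonuvdasuŋu

Substitution: /t/ → /l/, giving /lʔfonvdasŋ/.
Under (C)(C)V, the unsyllabifiable consonants are /l/, /n/, /s/, /ŋ/ (no codas are permitted; onsets may contain at most 2 consonants).
Epenthesis after each stranded consonant: /l/ → /lu/, /n/ → /nu/, /s/ → /su/, /ŋ/ → /ŋu/.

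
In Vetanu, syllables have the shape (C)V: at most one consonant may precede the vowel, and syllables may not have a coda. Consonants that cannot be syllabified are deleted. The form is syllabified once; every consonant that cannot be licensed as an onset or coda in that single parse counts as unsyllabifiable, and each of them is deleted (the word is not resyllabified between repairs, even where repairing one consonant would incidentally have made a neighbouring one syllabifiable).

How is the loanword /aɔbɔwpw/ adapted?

Syllabifying with onset maximization leaves /w/, /p/, /w/ stranded (no codas are permitted; onsets are limited to one consonant).
Deletion applies to /w/, /p/, /w/.

aɔbɔ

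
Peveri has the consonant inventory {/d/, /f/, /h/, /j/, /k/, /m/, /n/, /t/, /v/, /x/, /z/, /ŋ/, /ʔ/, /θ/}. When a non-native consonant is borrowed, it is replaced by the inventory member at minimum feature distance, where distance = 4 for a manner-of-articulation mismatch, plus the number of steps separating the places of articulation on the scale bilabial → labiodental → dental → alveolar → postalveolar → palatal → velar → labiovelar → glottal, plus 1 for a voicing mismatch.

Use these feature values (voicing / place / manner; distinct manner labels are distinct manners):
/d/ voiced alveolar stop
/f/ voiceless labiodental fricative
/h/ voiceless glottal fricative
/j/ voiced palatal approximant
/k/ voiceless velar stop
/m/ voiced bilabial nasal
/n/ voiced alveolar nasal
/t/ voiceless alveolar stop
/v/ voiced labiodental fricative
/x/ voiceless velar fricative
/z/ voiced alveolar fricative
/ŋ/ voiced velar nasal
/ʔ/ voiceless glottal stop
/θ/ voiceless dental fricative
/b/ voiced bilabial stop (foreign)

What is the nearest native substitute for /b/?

/d/ is closest: same manner (stop), place distance 3 (bilabial→alveolar), same voicing; total 3. Next closest is /m/ at distance 4.

d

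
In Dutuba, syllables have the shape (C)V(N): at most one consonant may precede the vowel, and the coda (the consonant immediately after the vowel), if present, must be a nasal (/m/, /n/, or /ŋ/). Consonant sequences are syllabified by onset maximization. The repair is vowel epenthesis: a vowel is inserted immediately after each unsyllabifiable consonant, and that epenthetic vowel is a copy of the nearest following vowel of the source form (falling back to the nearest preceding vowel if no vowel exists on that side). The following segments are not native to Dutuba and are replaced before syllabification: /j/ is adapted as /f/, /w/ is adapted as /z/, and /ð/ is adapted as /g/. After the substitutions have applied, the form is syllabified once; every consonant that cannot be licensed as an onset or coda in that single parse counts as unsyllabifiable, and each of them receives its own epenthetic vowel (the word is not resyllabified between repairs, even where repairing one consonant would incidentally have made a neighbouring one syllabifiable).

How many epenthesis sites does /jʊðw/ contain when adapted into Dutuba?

2

After substitution the input is /fʊgz/.
The unsyllabifiable consonants are /g/, /z/; each receives one epenthetic vowel.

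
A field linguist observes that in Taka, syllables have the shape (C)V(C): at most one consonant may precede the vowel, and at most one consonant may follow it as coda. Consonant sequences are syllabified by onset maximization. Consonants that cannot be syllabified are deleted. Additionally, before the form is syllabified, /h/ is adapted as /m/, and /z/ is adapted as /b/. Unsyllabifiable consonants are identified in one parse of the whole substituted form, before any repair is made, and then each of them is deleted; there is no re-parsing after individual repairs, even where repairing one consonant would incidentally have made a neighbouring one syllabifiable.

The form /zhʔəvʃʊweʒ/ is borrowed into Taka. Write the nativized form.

ʔəvʃʊweʒ

Substitution: /z/ → /b/, /h/ → /m/, giving /bmʔəvʃʊweʒ/.
Syllabifying with onset maximization leaves /b/, /m/ stranded (at most one coda consonant is licensed; onsets are limited to one consonant).
Deleting the stranded consonants removes /b/, /m/.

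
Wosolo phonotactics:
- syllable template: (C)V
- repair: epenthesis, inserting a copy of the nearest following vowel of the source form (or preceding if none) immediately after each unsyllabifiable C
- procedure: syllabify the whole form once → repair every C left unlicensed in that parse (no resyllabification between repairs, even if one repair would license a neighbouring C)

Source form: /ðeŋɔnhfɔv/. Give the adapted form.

Under (C)V, the unsyllabifiable consonants are /n/, /h/, /v/ (no codas are permitted; onsets are limited to one consonant).
Each unlicensed consonant becomes the onset of a new syllable: /n/ → /nɔ/, /h/ → /hɔ/, /v/ → /vɔ/.

ðeŋɔnɔhɔfɔvɔ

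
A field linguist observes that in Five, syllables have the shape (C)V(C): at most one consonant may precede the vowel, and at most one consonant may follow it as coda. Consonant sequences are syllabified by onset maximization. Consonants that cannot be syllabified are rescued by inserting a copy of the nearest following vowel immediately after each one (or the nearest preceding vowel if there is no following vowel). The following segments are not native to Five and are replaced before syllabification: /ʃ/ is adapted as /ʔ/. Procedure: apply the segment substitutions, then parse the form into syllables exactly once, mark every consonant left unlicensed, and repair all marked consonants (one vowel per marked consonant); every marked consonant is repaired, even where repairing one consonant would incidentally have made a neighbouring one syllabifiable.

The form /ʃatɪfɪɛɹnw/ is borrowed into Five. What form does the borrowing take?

ʔatɪfɪɛɹnɛwɛ

Substitution: /ʃ/ → /ʔ/, giving /ʔatɪfɪɛɹnw/.
Under (C)V(C), the unsyllabifiable consonants are /n/, /w/ (at most one coda consonant is licensed; onsets are limited to one consonant).
Each unlicensed consonant becomes the onset of a new syllable: /n/ → /nɛ/, /w/ → /wɛ/.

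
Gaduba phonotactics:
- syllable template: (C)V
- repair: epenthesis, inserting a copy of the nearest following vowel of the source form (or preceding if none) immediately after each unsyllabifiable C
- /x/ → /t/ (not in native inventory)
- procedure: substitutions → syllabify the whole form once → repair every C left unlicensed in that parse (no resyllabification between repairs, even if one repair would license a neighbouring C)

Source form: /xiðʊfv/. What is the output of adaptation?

tiðʊfʊvʊ

Substitution: /x/ → /t/, giving /tiðʊfv/.
The consonants /f/, /v/ cannot be parsed into a legal (C)V syllable (no codas are permitted; onsets are limited to one consonant).
Inserting the epenthetic vowel yields /f/ → /fʊ/, /v/ → /vʊ/.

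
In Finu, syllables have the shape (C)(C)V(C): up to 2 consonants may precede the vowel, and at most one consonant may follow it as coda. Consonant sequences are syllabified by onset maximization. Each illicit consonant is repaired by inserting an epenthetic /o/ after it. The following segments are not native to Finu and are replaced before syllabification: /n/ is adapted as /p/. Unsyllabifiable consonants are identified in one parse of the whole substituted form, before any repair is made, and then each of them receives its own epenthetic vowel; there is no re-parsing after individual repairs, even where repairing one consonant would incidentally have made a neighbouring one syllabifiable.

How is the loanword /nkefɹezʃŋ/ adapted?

Substitution: /n/ → /p/, giving /pkefɹezʃŋ/.
Syllabifying with onset maximization leaves /ʃ/, /ŋ/ stranded (at most one coda consonant is licensed; onsets may contain at most 2 consonants).
Inserting the epenthetic vowel yields /ʃ/ → /ʃo/, /ŋ/ → /ŋo/.

pkefɹezʃoŋo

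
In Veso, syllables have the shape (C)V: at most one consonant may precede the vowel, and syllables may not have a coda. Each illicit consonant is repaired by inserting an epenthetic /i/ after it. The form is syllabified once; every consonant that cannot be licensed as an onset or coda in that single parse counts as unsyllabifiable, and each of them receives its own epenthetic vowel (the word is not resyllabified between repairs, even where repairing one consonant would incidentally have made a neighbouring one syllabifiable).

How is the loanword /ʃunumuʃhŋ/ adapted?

The consonants /ʃ/, /h/, /ŋ/ cannot be parsed into a legal (C)V syllable (no codas are permitted; onsets are limited to one consonant).
Each unlicensed consonant becomes the onset of a new syllable: /ʃ/ → /ʃi/, /h/ → /hi/, /ŋ/ → /ŋi/.

ʃunumuʃihiŋi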